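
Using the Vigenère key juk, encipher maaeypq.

Repeat the key across the message: jukjukj
m(12)+j(9): 21 → v
a(0)+u(20): 20 → u
a(0)+k(10): 10 → k
e(4)+j(9): 13 → n
y(24)+u(20): 44≡18 → s
p(15)+k(10): 25 → z
q(16)+j(9): 25 → z

vuknszz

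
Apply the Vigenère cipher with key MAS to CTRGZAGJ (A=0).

OTJSZSSJ

Repeat the key across the message: MASMASMA
C(2)+M(12): 14 → O
T(19)+A(0): 19 → T
R(17)+S(18): 35≡9 → J
G(6)+M(12): 18 → S
Z(25)+A(0): 25 → Z
A(0)+S(18): 18 → S
G(6)+M(12): 18 → S
J(9)+A(0): 9 → J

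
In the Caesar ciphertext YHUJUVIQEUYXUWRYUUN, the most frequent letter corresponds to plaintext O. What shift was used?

6

The most frequent ciphertext letter is U (appears 6 times).
U is position 20; O is position 14.
Shift = 6.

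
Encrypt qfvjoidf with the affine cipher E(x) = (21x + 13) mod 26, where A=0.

q(16): 21·16+13=349≡11 → l
f(5): 21·5+13=118≡14 → o
v(21): 21·21+13=454≡12 → m
j(9): 21·9+13=202≡20 → u
o(14): 21·14+13=307≡21 → v
i(8): 21·8+13=181≡25 → z
d(3): 21·3+13=76≡24 → y
f(5): 21·5+13=118≡14 → o

lomuvzyo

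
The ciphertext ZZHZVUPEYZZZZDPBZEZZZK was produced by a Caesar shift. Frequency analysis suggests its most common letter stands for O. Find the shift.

The most frequent ciphertext letter is Z (appears 11 times).
Z is position 25; O is position 14.
Shift = 11.

11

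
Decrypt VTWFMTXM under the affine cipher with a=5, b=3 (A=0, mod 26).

OYJQHYEH

The inverse of 5 mod 26 is 21, since 5·21=105≡1. Apply D(y)=21·(y−3) mod 26:
V(21): 21·(21−3)=378≡14 → O
T(19): 21·(19−3)=336≡24 → Y
W(22): 21·(22−3)=399≡9 → J
F(5): 21·(5−3)=42≡16 → Q
M(12): 21·(12−3)=189≡7 → H
T(19): 21·(19−3)=336≡24 → Y
X(23): 21·(23−3)=420≡4 → E
M(12): 21·(12−3)=189≡7 → H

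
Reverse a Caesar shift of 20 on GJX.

MPD

G(6): 6−20=-14≡12 → M
J(9): 9−20=-11≡15 → P
X(23): 23−20=3 → D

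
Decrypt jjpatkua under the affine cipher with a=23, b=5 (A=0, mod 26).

The inverse of 23 mod 26 is 17, since 23·17=391≡1. Apply D(y)=17·(y−5) mod 26:
j(9): 17·(9−5)=68≡16 → q
j(9): 17·(9−5)=68≡16 → q
p(15): 17·(15−5)=170≡14 → o
a(0): 17·(0−5)=-85≡19 → t
t(19): 17·(19−5)=238≡4 → e
k(10): 17·(10−5)=85≡7 → h
u(20): 17·(20−5)=255≡21 → v
a(0): 17·(0−5)=-85≡19 → t

qqotehvt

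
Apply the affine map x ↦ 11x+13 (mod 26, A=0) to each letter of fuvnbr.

qzkays

f(5): 11·5+13=68≡16 → q
u(20): 11·20+13=233≡25 → z
v(21): 11·21+13=244≡10 → k
n(13): 11·13+13=156≡0 → a
b(1): 11·1+13=24 → y
r(17): 11·17+13=200≡18 → s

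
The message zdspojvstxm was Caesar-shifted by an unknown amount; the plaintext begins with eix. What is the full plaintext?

eixutoaxycr

From the crib: z(25)−e(4)=21, so the shift is 21.
Subtract 21 from each ciphertext letter:
z(25): 25−21=4 → e
d(3): 3−21=-18≡8 → i
s(18): 18−21=-3≡23 → x
p(15): 15−21=-6≡20 → u
o(14): 14−21=-7≡19 → t
j(9): 9−21=-12≡14 → o
v(21): 21−21=0 → a
s(18): 18−21=-3≡23 → x
t(19): 19−21=-2≡24 → y
x(23): 23−21=2 → c
m(12): 12−21=-9≡17 → r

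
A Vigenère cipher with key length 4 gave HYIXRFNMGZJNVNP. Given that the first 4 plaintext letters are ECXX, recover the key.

Subtract each crib letter from the matching ciphertext letter (mod 26):
H(7)−E(4)=3 → D
Y(24)−C(2)=22 → W
I(8)−X(23)=-15≡11 → L
X(23)−X(23)=0 → A

DWLA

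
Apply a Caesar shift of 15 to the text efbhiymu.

tuqwxnbj

e(4): 4+15=19 → t
f(5): 5+15=20 → u
b(1): 1+15=16 → q
h(7): 7+15=22 → w
i(8): 8+15=23 → x
y(24): 24+15=39≡13 → n
m(12): 12+15=27≡1 → b
u(20): 20+15=35≡9 → j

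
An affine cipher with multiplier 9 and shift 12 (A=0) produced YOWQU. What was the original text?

KGEMY

The inverse of 9 mod 26 is 3, since 9·3=27≡1. Apply D(y)=3·(y−12) mod 26:
Y(24): 3·(24−12)=36≡10 → K
O(14): 3·(14−12)=6 → G
W(22): 3·(22−12)=30≡4 → E
Q(16): 3·(16−12)=12 → M
U(20): 3·(20−12)=24 → Y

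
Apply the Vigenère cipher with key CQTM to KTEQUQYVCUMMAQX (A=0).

Repeat the key across the message: CQTMCQTMCQTMCQT
K(10)+C(2): 12 → M
T(19)+Q(16): 35≡9 → J
E(4)+T(19): 23 → X
Q(16)+M(12): 28≡2 → C
U(20)+C(2): 22 → W
Q(16)+Q(16): 32≡6 → G
Y(24)+T(19): 43≡17 → R
V(21)+M(12): 33≡7 → H
C(2)+C(2): 4 → E
U(20)+Q(16): 36≡10 → K
M(12)+T(19): 31≡5 → F
M(12)+M(12): 24 → Y
A(0)+C(2): 2 → C
Q(16)+Q(16): 32≡6 → G
X(23)+T(19): 42≡16 → Q

MJXCWGRHEKFYCGQ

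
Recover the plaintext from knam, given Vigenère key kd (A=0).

Repeat the key across the ciphertext: kdkd
k(10)−k(10): 0 → a
n(13)−d(3): 10 → k
a(0)−k(10): -10≡16 → q
m(12)−d(3): 9 → j

akqj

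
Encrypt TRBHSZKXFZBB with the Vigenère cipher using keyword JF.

Repeat the key across the message: JFJFJFJFJFJF
T(19)+J(9): 28≡2 → C
R(17)+F(5): 22 → W
B(1)+J(9): 10 → K
H(7)+F(5): 12 → M
S(18)+J(9): 27≡1 → B
Z(25)+F(5): 30≡4 → E
K(10)+J(9): 19 → T
X(23)+F(5): 28≡2 → C
F(5)+J(9): 14 → O
Z(25)+F(5): 30≡4 → E
B(1)+J(9): 10 → K
B(1)+F(5): 6 → G

CWKMBETCOEKG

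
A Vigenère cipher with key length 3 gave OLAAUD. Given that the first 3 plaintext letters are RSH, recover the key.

Subtract each crib letter from the matching ciphertext letter (mod 26):
O(14)−R(17)=-3≡23 → X
L(11)−S(18)=-7≡19 → T
A(0)−H(7)=-7≡19 → T

XTT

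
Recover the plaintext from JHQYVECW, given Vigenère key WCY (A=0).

NFSCTGGU

Repeat the key across the ciphertext: WCYWCYWC
J(9)−W(22): -13≡13 → N
H(7)−C(2): 5 → F
Q(16)−Y(24): -8≡18 → S
Y(24)−W(22): 2 → C
V(21)−C(2): 19 → T
E(4)−Y(24): -20≡6 → G
C(2)−W(22): -20≡6 → G
W(22)−C(2): 20 → U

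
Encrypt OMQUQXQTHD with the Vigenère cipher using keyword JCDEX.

Repeat the key across the message: JCDEXJCDEX
O(14)+J(9): 23 → X
M(12)+C(2): 14 → O
Q(16)+D(3): 19 → T
U(20)+E(4): 24 → Y
Q(16)+X(23): 39≡13 → N
X(23)+J(9): 32≡6 → G
Q(16)+C(2): 18 → S
T(19)+D(3): 22 → W
H(7)+E(4): 11 → L
D(3)+X(23): 26≡0 → A

XOTYNGSWLA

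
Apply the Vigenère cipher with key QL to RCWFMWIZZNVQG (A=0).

HNMQCHYKPYLBW

Repeat the key across the message: QLQLQLQLQLQLQ
R(17)+Q(16): 33≡7 → H
C(2)+L(11): 13 → N
W(22)+Q(16): 38≡12 → M
F(5)+L(11): 16 → Q
M(12)+Q(16): 28≡2 → C
W(22)+L(11): 33≡7 → H
I(8)+Q(16): 24 → Y
Z(25)+L(11): 36≡10 → K
Z(25)+Q(16): 41≡15 → P
N(13)+L(11): 24 → Y
V(21)+Q(16): 37≡11 → L
Q(16)+L(11): 27≡1 → B
G(6)+Q(16): 22 → W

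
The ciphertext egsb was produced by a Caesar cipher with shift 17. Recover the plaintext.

e(4): 4−17=-13≡13 → n
g(6): 6−17=-11≡15 → p
s(18): 18−17=1 → b
b(1): 1−17=-16≡10 → k

npbk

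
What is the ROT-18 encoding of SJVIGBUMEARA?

S(18): 18+18=36≡10 → K
J(9): 9+18=27≡1 → B
V(21): 21+18=39≡13 → N
I(8): 8+18=26≡0 → A
G(6): 6+18=24 → Y
B(1): 1+18=19 → T
U(20): 20+18=38≡12 → M
M(12): 12+18=30≡4 → E
E(4): 4+18=22 → W
A(0): 0+18=18 → S
R(17): 17+18=35≡9 → J
A(0): 0+18=18 → S

KBNAYTMEWSJS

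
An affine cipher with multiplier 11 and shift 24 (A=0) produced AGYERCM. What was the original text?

MWAKXYG

The inverse of 11 mod 26 is 19, since 11·19=209≡1. Apply D(y)=19·(y−24) mod 26:
A(0): 19·(0−24)=-456≡12 → M
G(6): 19·(6−24)=-342≡22 → W
Y(24): 19·(24−24)=0 → A
E(4): 19·(4−24)=-380≡10 → K
R(17): 19·(17−24)=-133≡23 → X
C(2): 19·(2−24)=-418≡24 → Y
M(12): 19·(12−24)=-228≡6 → G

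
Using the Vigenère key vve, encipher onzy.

jidt

Repeat the key across the message: vvev
o(14)+v(21): 35≡9 → j
n(13)+v(21): 34≡8 → i
z(25)+e(4): 29≡3 → d
y(24)+v(21): 45≡19 → t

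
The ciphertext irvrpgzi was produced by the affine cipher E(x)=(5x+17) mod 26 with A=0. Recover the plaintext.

The inverse of 5 mod 26 is 21, since 5·21=105≡1. Apply D(y)=21·(y−17) mod 26:
i(8): 21·(8−17)=-189≡19 → t
r(17): 21·(17−17)=0 → a
v(21): 21·(21−17)=84≡6 → g
r(17): 21·(17−17)=0 → a
p(15): 21·(15−17)=-42≡10 → k
g(6): 21·(6−17)=-231≡3 → d
z(25): 21·(25−17)=168≡12 → m
i(8): 21·(8−17)=-189≡19 → t

tagakdmt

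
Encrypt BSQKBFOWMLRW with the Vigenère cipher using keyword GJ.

HBWTHOUFSUXF

Repeat the key across the message: GJGJGJGJGJGJ
B(1)+G(6): 7 → H
S(18)+J(9): 27≡1 → B
Q(16)+G(6): 22 → W
K(10)+J(9): 19 → T
B(1)+G(6): 7 → H
F(5)+J(9): 14 → O
O(14)+G(6): 20 → U
W(22)+J(9): 31≡5 → F
M(12)+G(6): 18 → S
L(11)+J(9): 20 → U
R(17)+G(6): 23 → X
W(22)+J(9): 31≡5 → F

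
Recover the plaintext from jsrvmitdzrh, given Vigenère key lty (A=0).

Repeat the key across the ciphertext: ltyltyltylt
j(9)−l(11): -2≡24 → y
s(18)−t(19): -1≡25 → z
r(17)−y(24): -7≡19 → t
v(21)−l(11): 10 → k
m(12)−t(19): -7≡19 → t
i(8)−y(24): -16≡10 → k
t(19)−l(11): 8 → i
d(3)−t(19): -16≡10 → k
z(25)−y(24): 1 → b
r(17)−l(11): 6 → g
h(7)−t(19): -12≡14 → o

yztktkikbgo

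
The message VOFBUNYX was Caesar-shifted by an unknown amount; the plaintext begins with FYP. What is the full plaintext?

From the crib: V(21)−F(5)=16, so the shift is 16.
Subtract 16 from each ciphertext letter:
V(21): 21−16=5 → F
O(14): 14−16=-2≡24 → Y
F(5): 5−16=-11≡15 → P
B(1): 1−16=-15≡11 → L
U(20): 20−16=4 → E
N(13): 13−16=-3≡23 → X
Y(24): 24−16=8 → I
X(23): 23−16=7 → H

FYPLEXIH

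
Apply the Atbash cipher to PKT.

P(15) → K(10)
K(10) → P(15)
T(19) → G(6)

KPG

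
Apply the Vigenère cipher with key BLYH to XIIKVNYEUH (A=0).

YTGRWYWLVS

Repeat the key across the message: BLYHBLYHBL
X(23)+B(1): 24 → Y
I(8)+L(11): 19 → T
I(8)+Y(24): 32≡6 → G
K(10)+H(7): 17 → R
V(21)+B(1): 22 → W
N(13)+L(11): 24 → Y
Y(24)+Y(24): 48≡22 → W
E(4)+H(7): 11 → L
U(20)+B(1): 21 → V
H(7)+L(11): 18 → S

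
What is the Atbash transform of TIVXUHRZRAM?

GRECFSIAIZN

T(19) → G(6)
I(8) → R(17)
V(21) → E(4)
X(23) → C(2)
U(20) → F(5)
H(7) → S(18)
R(17) → I(8)
Z(25) → A(0)
R(17) → I(8)
A(0) → Z(25)
M(12) → N(13)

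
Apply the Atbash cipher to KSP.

PHK

K(10) → P(15)
S(18) → H(7)
P(15) → K(10)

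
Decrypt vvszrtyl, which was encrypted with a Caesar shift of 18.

v(21): 21−18=3 → d
v(21): 21−18=3 → d
s(18): 18−18=0 → a
z(25): 25−18=7 → h
r(17): 17−18=-1≡25 → z
t(19): 19−18=1 → b
y(24): 24−18=6 → g
l(11): 11−18=-7≡19 → t

ddahzbgt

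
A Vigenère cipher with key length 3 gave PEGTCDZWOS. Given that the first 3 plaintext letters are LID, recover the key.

Subtract each crib letter from the matching ciphertext letter (mod 26):
P(15)−L(11)=4 → E
E(4)−I(8)=-4≡22 → W
G(6)−D(3)=3 → D

EWD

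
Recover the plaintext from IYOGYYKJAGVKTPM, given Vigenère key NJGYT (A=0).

Repeat the key across the ciphertext: NJGYTNJGYTNJGYT
I(8)−N(13): -5≡21 → V
Y(24)−J(9): 15 → P
O(14)−G(6): 8 → I
G(6)−Y(24): -18≡8 → I
Y(24)−T(19): 5 → F
Y(24)−N(13): 11 → L
K(10)−J(9): 1 → B
J(9)−G(6): 3 → D
A(0)−Y(24): -24≡2 → C
G(6)−T(19): -13≡13 → N
V(21)−N(13): 8 → I
K(10)−J(9): 1 → B
T(19)−G(6): 13 → N
P(15)−Y(24): -9≡17 → R
M(12)−T(19): -7≡19 → T

VPIIFLBDCNIBNRT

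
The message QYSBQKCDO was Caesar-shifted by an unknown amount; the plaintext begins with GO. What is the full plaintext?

From the crib: Q(16)−G(6)=10, so the shift is 10.
Subtract 10 from each ciphertext letter:
Q(16): 16−10=6 → G
Y(24): 24−10=14 → O
S(18): 18−10=8 → I
B(1): 1−10=-9≡17 → R
Q(16): 16−10=6 → G
K(10): 10−10=0 → A
C(2): 2−10=-8≡18 → S
D(3): 3−10=-7≡19 → T
O(14): 14−10=4 → E

GOIRGASTE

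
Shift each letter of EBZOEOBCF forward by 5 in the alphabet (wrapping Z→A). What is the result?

E(4): 4+5=9 → J
B(1): 1+5=6 → G
Z(25): 25+5=30≡4 → E
O(14): 14+5=19 → T
E(4): 4+5=9 → J
O(14): 14+5=19 → T
B(1): 1+5=6 → G
C(2): 2+5=7 → H
F(5): 5+5=10 → K

JGETJTGHK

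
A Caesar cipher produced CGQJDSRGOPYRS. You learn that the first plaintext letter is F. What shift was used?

23

From the crib: C(2)−F(5)=-3≡23, so the shift is 23.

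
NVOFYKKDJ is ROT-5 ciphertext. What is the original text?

N(13): 13−5=8 → I
V(21): 21−5=16 → Q
O(14): 14−5=9 → J
F(5): 5−5=0 → A
Y(24): 24−5=19 → T
K(10): 10−5=5 → F
K(10): 10−5=5 → F
D(3): 3−5=-2≡24 → Y
J(9): 9−5=4 → E

IQJATFFYE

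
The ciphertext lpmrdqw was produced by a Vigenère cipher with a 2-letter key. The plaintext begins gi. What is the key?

fh

Subtract each crib letter from the matching ciphertext letter (mod 26):
l(11)−g(6)=5 → f
p(15)−i(8)=7 → h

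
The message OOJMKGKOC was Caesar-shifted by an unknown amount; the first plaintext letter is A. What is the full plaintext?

AAVYWSWAO

From the crib: O(14)−A(0)=14, so the shift is 14.
Subtract 14 from each ciphertext letter:
O(14): 14−14=0 → A
O(14): 14−14=0 → A
J(9): 9−14=-5≡21 → V
M(12): 12−14=-2≡24 → Y
K(10): 10−14=-4≡22 → W
G(6): 6−14=-8≡18 → S
K(10): 10−14=-4≡22 → W
O(14): 14−14=0 → A
C(2): 2−14=-12≡14 → O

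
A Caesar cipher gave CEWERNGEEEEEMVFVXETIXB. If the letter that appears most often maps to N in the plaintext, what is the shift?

17

The most frequent ciphertext letter is E (appears 8 times).
E is position 4; N is position 13.
Shift = -9≡17.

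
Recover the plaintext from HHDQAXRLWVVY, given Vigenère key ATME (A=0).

HORMAEFHWCJU

Repeat the key across the ciphertext: ATMEATMEATME
H(7)−A(0): 7 → H
H(7)−T(19): -12≡14 → O
D(3)−M(12): -9≡17 → R
Q(16)−E(4): 12 → M
A(0)−A(0): 0 → A
X(23)−T(19): 4 → E
R(17)−M(12): 5 → F
L(11)−E(4): 7 → H
W(22)−A(0): 22 → W
V(21)−T(19): 2 → C
V(21)−M(12): 9 → J
Y(24)−E(4): 20 → U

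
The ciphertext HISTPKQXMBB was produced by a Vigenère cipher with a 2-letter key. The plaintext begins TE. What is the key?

Subtract each crib letter from the matching ciphertext letter (mod 26):
H(7)−T(19)=-12≡14 → O
I(8)−E(4)=4 → E

OE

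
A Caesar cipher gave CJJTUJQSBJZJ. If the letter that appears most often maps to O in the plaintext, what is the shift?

21

The most frequent ciphertext letter is J (appears 5 times).
J is position 9; O is position 14.
Shift = -5≡21.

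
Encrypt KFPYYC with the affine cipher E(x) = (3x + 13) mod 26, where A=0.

RCGHHT

K(10): 3·10+13=43≡17 → R
F(5): 3·5+13=28≡2 → C
P(15): 3·15+13=58≡6 → G
Y(24): 3·24+13=85≡7 → H
Y(24): 3·24+13=85≡7 → H
C(2): 3·2+13=19 → T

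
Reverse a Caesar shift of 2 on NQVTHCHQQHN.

LOTRFAFOOFL

N(13): 13−2=11 → L
Q(16): 16−2=14 → O
V(21): 21−2=19 → T
T(19): 19−2=17 → R
H(7): 7−2=5 → F
C(2): 2−2=0 → A
H(7): 7−2=5 → F
Q(16): 16−2=14 → O
Q(16): 16−2=14 → O
H(7): 7−2=5 → F
N(13): 13−2=11 → L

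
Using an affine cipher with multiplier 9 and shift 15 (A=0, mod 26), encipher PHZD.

P(15): 9·15+15=150≡20 → U
H(7): 9·7+15=78≡0 → A
Z(25): 9·25+15=240≡6 → G
D(3): 9·3+15=42≡16 → Q

UAGQ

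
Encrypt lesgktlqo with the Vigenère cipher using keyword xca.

Repeat the key across the message: xcaxcaxca
l(11)+x(23): 34≡8 → i
e(4)+c(2): 6 → g
s(18)+a(0): 18 → s
g(6)+x(23): 29≡3 → d
k(10)+c(2): 12 → m
t(19)+a(0): 19 → t
l(11)+x(23): 34≡8 → i
q(16)+c(2): 18 → s
o(14)+a(0): 14 → o

igsdmtiso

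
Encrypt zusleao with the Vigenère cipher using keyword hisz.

gckklig

Repeat the key across the message: hiszhis
z(25)+h(7): 32≡6 → g
u(20)+i(8): 28≡2 → c
s(18)+s(18): 36≡10 → k
l(11)+z(25): 36≡10 → k
e(4)+h(7): 11 → l
a(0)+i(8): 8 → i
o(14)+s(18): 32≡6 → g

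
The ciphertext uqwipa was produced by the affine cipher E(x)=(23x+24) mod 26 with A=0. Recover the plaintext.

The inverse of 23 mod 26 is 17, since 23·17=391≡1. Apply D(y)=17·(y−24) mod 26:
u(20): 17·(20−24)=-68≡10 → k
q(16): 17·(16−24)=-136≡20 → u
w(22): 17·(22−24)=-34≡18 → s
i(8): 17·(8−24)=-272≡14 → o
p(15): 17·(15−24)=-153≡3 → d
a(0): 17·(0−24)=-408≡8 → i

kusodi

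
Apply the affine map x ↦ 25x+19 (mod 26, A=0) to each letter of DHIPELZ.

QMLEPIU

D(3): 25·3+19=94≡16 → Q
H(7): 25·7+19=194≡12 → M
I(8): 25·8+19=219≡11 → L
P(15): 25·15+19=394≡4 → E
E(4): 25·4+19=119≡15 → P
L(11): 25·11+19=294≡8 → I
Z(25): 25·25+19=644≡20 → U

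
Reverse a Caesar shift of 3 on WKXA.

W(22): 22−3=19 → T
K(10): 10−3=7 → H
X(23): 23−3=20 → U
A(0): 0−3=-3≡23 → X

THUX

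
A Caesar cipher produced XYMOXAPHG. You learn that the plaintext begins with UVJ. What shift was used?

From the crib: X(23)−U(20)=3, so the shift is 3.

3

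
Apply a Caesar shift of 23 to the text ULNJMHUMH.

RIKGJERJE

U(20): 20+23=43≡17 → R
L(11): 11+23=34≡8 → I
N(13): 13+23=36≡10 → K
J(9): 9+23=32≡6 → G
M(12): 12+23=35≡9 → J
H(7): 7+23=30≡4 → E
U(20): 20+23=43≡17 → R
M(12): 12+23=35≡9 → J
H(7): 7+23=30≡4 → E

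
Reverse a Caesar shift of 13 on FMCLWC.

F(5): 5−13=-8≡18 → S
M(12): 12−13=-1≡25 → Z
C(2): 2−13=-11≡15 → P
L(11): 11−13=-2≡24 → Y
W(22): 22−13=9 → J
C(2): 2−13=-11≡15 → P

SZPYJP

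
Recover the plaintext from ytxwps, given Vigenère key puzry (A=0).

jzyfrd

Repeat the key across the ciphertext: puzryp
y(24)−p(15): 9 → j
t(19)−u(20): -1≡25 → z
x(23)−z(25): -2≡24 → y
w(22)−r(17): 5 → f
p(15)−y(24): -9≡17 → r
s(18)−p(15): 3 → d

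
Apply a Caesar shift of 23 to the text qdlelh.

q(16): 16+23=39≡13 → n
d(3): 3+23=26≡0 → a
l(11): 11+23=34≡8 → i
e(4): 4+23=27≡1 → b
l(11): 11+23=34≡8 → i
h(7): 7+23=30≡4 → e

naibie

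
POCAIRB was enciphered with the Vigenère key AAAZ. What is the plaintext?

POCBIRB

Repeat the key across the ciphertext: AAAZAAA
P(15)−A(0): 15 → P
O(14)−A(0): 14 → O
C(2)−A(0): 2 → C
A(0)−Z(25): -25≡1 → B
I(8)−A(0): 8 → I
R(17)−A(0): 17 → R
B(1)−A(0): 1 → B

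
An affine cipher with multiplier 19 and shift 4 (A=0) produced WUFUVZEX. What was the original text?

The inverse of 19 mod 26 is 11, since 19·11=209≡1. Apply D(y)=11·(y−4) mod 26:
W(22): 11·(22−4)=198≡16 → Q
U(20): 11·(20−4)=176≡20 → U
F(5): 11·(5−4)=11 → L
U(20): 11·(20−4)=176≡20 → U
V(21): 11·(21−4)=187≡5 → F
Z(25): 11·(25−4)=231≡23 → X
E(4): 11·(4−4)=0 → A
X(23): 11·(23−4)=209≡1 → B

QULUFXAB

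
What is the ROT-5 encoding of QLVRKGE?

Q(16): 16+5=21 → V
L(11): 11+5=16 → Q
V(21): 21+5=26≡0 → A
R(17): 17+5=22 → W
K(10): 10+5=15 → P
G(6): 6+5=11 → L
E(4): 4+5=9 → J

VQAWPLJ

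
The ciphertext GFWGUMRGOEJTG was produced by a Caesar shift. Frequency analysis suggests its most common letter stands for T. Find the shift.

13

The most frequent ciphertext letter is G (appears 4 times).
G is position 6; T is position 19.
Shift = -13≡13.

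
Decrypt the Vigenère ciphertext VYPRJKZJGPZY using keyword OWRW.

Repeat the key across the ciphertext: OWRWOWRWOWRW
V(21)−O(14): 7 → H
Y(24)−W(22): 2 → C
P(15)−R(17): -2≡24 → Y
R(17)−W(22): -5≡21 → V
J(9)−O(14): -5≡21 → V
K(10)−W(22): -12≡14 → O
Z(25)−R(17): 8 → I
J(9)−W(22): -13≡13 → N
G(6)−O(14): -8≡18 → S
P(15)−W(22): -7≡19 → T
Z(25)−R(17): 8 → I
Y(24)−W(22): 2 → C

HCYVVOINSTIC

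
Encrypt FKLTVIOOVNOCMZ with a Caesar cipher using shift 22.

F(5): 5+22=27≡1 → B
K(10): 10+22=32≡6 → G
L(11): 11+22=33≡7 → H
T(19): 19+22=41≡15 → P
V(21): 21+22=43≡17 → R
I(8): 8+22=30≡4 → E
O(14): 14+22=36≡10 → K
O(14): 14+22=36≡10 → K
V(21): 21+22=43≡17 → R
N(13): 13+22=35≡9 → J
O(14): 14+22=36≡10 → K
C(2): 2+22=24 → Y
M(12): 12+22=34≡8 → I
Z(25): 25+22=47≡21 → V

BGHPREKKRJKYIV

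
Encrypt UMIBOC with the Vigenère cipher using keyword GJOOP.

AVWPDI

Repeat the key across the message: GJOOPG
U(20)+G(6): 26≡0 → A
M(12)+J(9): 21 → V
I(8)+O(14): 22 → W
B(1)+O(14): 15 → P
O(14)+P(15): 29≡3 → D
C(2)+G(6): 8 → I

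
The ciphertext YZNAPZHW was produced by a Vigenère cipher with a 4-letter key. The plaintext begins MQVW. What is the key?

Subtract each crib letter from the matching ciphertext letter (mod 26):
Y(24)−M(12)=12 → M
Z(25)−Q(16)=9 → J
N(13)−V(21)=-8≡18 → S
A(0)−W(22)=-22≡4 → E

MJSE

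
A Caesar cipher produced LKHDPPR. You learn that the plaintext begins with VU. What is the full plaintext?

VURNZZB

From the crib: L(11)−V(21)=-10≡16, so the shift is 16.
Subtract 16 from each ciphertext letter:
L(11): 11−16=-5≡21 → V
K(10): 10−16=-6≡20 → U
H(7): 7−16=-9≡17 → R
D(3): 3−16=-13≡13 → N
P(15): 15−16=-1≡25 → Z
P(15): 15−16=-1≡25 → Z
R(17): 17−16=1 → B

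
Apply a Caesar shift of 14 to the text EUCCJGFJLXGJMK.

SIQQXUTXZLUXAY

E(4): 4+14=18 → S
U(20): 20+14=34≡8 → I
C(2): 2+14=16 → Q
C(2): 2+14=16 → Q
J(9): 9+14=23 → X
G(6): 6+14=20 → U
F(5): 5+14=19 → T
J(9): 9+14=23 → X
L(11): 11+14=25 → Z
X(23): 23+14=37≡11 → L
G(6): 6+14=20 → U
J(9): 9+14=23 → X
M(12): 12+14=26≡0 → A
K(10): 10+14=24 → Y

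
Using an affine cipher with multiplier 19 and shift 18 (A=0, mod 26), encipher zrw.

zdu

z(25): 19·25+18=493≡25 → z
r(17): 19·17+18=341≡3 → d
w(22): 19·22+18=436≡20 → u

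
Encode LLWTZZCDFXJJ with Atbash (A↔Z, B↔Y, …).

L(11) → O(14)
L(11) → O(14)
W(22) → D(3)
T(19) → G(6)
Z(25) → A(0)
Z(25) → A(0)
C(2) → X(23)
D(3) → W(22)
F(5) → U(20)
X(23) → C(2)
J(9) → Q(16)
J(9) → Q(16)

OODGAAXWUCQQ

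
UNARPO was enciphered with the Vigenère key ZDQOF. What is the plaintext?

VKKDKP

Repeat the key across the ciphertext: ZDQOFZ
U(20)−Z(25): -5≡21 → V
N(13)−D(3): 10 → K
A(0)−Q(16): -16≡10 → K
R(17)−O(14): 3 → D
P(15)−F(5): 10 → K
O(14)−Z(25): -11≡15 → P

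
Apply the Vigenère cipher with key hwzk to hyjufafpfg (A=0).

Repeat the key across the message: hwzkhwzkhw
h(7)+h(7): 14 → o
y(24)+w(22): 46≡20 → u
j(9)+z(25): 34≡8 → i
u(20)+k(10): 30≡4 → e
f(5)+h(7): 12 → m
a(0)+w(22): 22 → w
f(5)+z(25): 30≡4 → e
p(15)+k(10): 25 → z
f(5)+h(7): 12 → m
g(6)+w(22): 28≡2 → c

ouiemwezmc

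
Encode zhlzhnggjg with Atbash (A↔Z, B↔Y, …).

z(25) → a(0)
h(7) → s(18)
l(11) → o(14)
z(25) → a(0)
h(7) → s(18)
n(13) → m(12)
g(6) → t(19)
g(6) → t(19)
j(9) → q(16)
g(6) → t(19)

asoasmttqt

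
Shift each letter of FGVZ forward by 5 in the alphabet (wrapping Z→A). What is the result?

KLAE

F(5): 5+5=10 → K
G(6): 6+5=11 → L
V(21): 21+5=26≡0 → A
Z(25): 25+5=30≡4 → E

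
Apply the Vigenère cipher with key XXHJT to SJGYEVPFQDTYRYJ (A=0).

Repeat the key across the message: XXHJTXXHJTXXHJT
S(18)+X(23): 41≡15 → P
J(9)+X(23): 32≡6 → G
G(6)+H(7): 13 → N
Y(24)+J(9): 33≡7 → H
E(4)+T(19): 23 → X
V(21)+X(23): 44≡18 → S
P(15)+X(23): 38≡12 → M
F(5)+H(7): 12 → M
Q(16)+J(9): 25 → Z
D(3)+T(19): 22 → W
T(19)+X(23): 42≡16 → Q
Y(24)+X(23): 47≡21 → V
R(17)+H(7): 24 → Y
Y(24)+J(9): 33≡7 → H
J(9)+T(19): 28≡2 → C

PGNHXSMMZWQVYHC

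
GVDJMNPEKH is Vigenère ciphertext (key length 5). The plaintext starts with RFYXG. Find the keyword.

PQFMG

Subtract each crib letter from the matching ciphertext letter (mod 26):
G(6)−R(17)=-11≡15 → P
V(21)−F(5)=16 → Q
D(3)−Y(24)=-21≡5 → F
J(9)−X(23)=-14≡12 → M
M(12)−G(6)=6 → G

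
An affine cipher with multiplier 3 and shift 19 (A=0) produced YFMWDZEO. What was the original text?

TEPBMCVH

The inverse of 3 mod 26 is 9, since 3·9=27≡1. Apply D(y)=9·(y−19) mod 26:
Y(24): 9·(24−19)=45≡19 → T
F(5): 9·(5−19)=-126≡4 → E
M(12): 9·(12−19)=-63≡15 → P
W(22): 9·(22−19)=27≡1 → B
D(3): 9·(3−19)=-144≡12 → M
Z(25): 9·(25−19)=54≡2 → C
E(4): 9·(4−19)=-135≡21 → V
O(14): 9·(14−19)=-45≡7 → H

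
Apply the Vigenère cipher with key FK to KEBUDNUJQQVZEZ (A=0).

Repeat the key across the message: FKFKFKFKFKFKFK
K(10)+F(5): 15 → P
E(4)+K(10): 14 → O
B(1)+F(5): 6 → G
U(20)+K(10): 30≡4 → E
D(3)+F(5): 8 → I
N(13)+K(10): 23 → X
U(20)+F(5): 25 → Z
J(9)+K(10): 19 → T
Q(16)+F(5): 21 → V
Q(16)+K(10): 26≡0 → A
V(21)+F(5): 26≡0 → A
Z(25)+K(10): 35≡9 → J
E(4)+F(5): 9 → J
Z(25)+K(10): 35≡9 → J

POGEIXZTVAAJJJ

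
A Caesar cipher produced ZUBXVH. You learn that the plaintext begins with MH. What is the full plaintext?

MHOKIU

From the crib: Z(25)−M(12)=13, so the shift is 13.
Subtract 13 from each ciphertext letter:
Z(25): 25−13=12 → M
U(20): 20−13=7 → H
B(1): 1−13=-12≡14 → O
X(23): 23−13=10 → K
V(21): 21−13=8 → I
H(7): 7−13=-6≡20 → U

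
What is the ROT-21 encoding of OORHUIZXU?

JJMCPDUSP

O(14): 14+21=35≡9 → J
O(14): 14+21=35≡9 → J
R(17): 17+21=38≡12 → M
H(7): 7+21=28≡2 → C
U(20): 20+21=41≡15 → P
I(8): 8+21=29≡3 → D
Z(25): 25+21=46≡20 → U
X(23): 23+21=44≡18 → S
U(20): 20+21=41≡15 → P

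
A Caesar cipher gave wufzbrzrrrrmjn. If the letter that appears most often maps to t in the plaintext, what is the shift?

The most frequent ciphertext letter is r (appears 5 times).
r is position 17; t is position 19.
Shift = -2≡24.

24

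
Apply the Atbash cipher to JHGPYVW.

J(9) → Q(16)
H(7) → S(18)
G(6) → T(19)
P(15) → K(10)
Y(24) → B(1)
V(21) → E(4)
W(22) → D(3)

QSTKBED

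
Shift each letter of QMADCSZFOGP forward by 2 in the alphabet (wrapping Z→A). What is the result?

Q(16): 16+2=18 → S
M(12): 12+2=14 → O
A(0): 0+2=2 → C
D(3): 3+2=5 → F
C(2): 2+2=4 → E
S(18): 18+2=20 → U
Z(25): 25+2=27≡1 → B
F(5): 5+2=7 → H
O(14): 14+2=16 → Q
G(6): 6+2=8 → I
P(15): 15+2=17 → R

SOCFEUBHQIR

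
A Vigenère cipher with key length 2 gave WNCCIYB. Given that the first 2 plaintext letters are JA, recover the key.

NN

Subtract each crib letter from the matching ciphertext letter (mod 26):
W(22)−J(9)=13 → N
N(13)−A(0)=13 → N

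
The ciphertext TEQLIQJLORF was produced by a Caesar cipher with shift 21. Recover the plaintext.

YJVQNVOQTWK

T(19): 19−21=-2≡24 → Y
E(4): 4−21=-17≡9 → J
Q(16): 16−21=-5≡21 → V
L(11): 11−21=-10≡16 → Q
I(8): 8−21=-13≡13 → N
Q(16): 16−21=-5≡21 → V
J(9): 9−21=-12≡14 → O
L(11): 11−21=-10≡16 → Q
O(14): 14−21=-7≡19 → T
R(17): 17−21=-4≡22 → W
F(5): 5−21=-16≡10 → K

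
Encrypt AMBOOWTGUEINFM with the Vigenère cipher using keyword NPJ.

Repeat the key across the message: NPJNPJNPJNPJNP
A(0)+N(13): 13 → N
M(12)+P(15): 27≡1 → B
B(1)+J(9): 10 → K
O(14)+N(13): 27≡1 → B
O(14)+P(15): 29≡3 → D
W(22)+J(9): 31≡5 → F
T(19)+N(13): 32≡6 → G
G(6)+P(15): 21 → V
U(20)+J(9): 29≡3 → D
E(4)+N(13): 17 → R
I(8)+P(15): 23 → X
N(13)+J(9): 22 → W
F(5)+N(13): 18 → S
M(12)+P(15): 27≡1 → B

NBKBDFGVDRXWSB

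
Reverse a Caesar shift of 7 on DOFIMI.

D(3): 3−7=-4≡22 → W
O(14): 14−7=7 → H
F(5): 5−7=-2≡24 → Y
I(8): 8−7=1 → B
M(12): 12−7=5 → F
I(8): 8−7=1 → B

WHYBFB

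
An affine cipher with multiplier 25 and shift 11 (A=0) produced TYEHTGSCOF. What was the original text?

The inverse of 25 mod 26 is 25, since 25·25=625≡1. Apply D(y)=25·(y−11) mod 26:
T(19): 25·(19−11)=200≡18 → S
Y(24): 25·(24−11)=325≡13 → N
E(4): 25·(4−11)=-175≡7 → H
H(7): 25·(7−11)=-100≡4 → E
T(19): 25·(19−11)=200≡18 → S
G(6): 25·(6−11)=-125≡5 → F
S(18): 25·(18−11)=175≡19 → T
C(2): 25·(2−11)=-225≡9 → J
O(14): 25·(14−11)=75≡23 → X
F(5): 25·(5−11)=-150≡6 → G

SNHESFTJXG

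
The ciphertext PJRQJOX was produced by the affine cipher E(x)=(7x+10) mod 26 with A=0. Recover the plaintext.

The inverse of 7 mod 26 is 15, since 7·15=105≡1. Apply D(y)=15·(y−10) mod 26:
P(15): 15·(15−10)=75≡23 → X
J(9): 15·(9−10)=-15≡11 → L
R(17): 15·(17−10)=105≡1 → B
Q(16): 15·(16−10)=90≡12 → M
J(9): 15·(9−10)=-15≡11 → L
O(14): 15·(14−10)=60≡8 → I
X(23): 15·(23−10)=195≡13 → N

XLBMLIN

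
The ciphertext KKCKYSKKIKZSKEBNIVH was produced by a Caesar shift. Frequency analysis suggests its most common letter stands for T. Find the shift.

17

The most frequent ciphertext letter is K (appears 7 times).
K is position 10; T is position 19.
Shift = -9≡17.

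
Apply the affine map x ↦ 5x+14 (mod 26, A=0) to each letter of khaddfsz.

k(10): 5·10+14=64≡12 → m
h(7): 5·7+14=49≡23 → x
a(0): 5·0+14=14 → o
d(3): 5·3+14=29≡3 → d
d(3): 5·3+14=29≡3 → d
f(5): 5·5+14=39≡13 → n
s(18): 5·18+14=104≡0 → a
z(25): 5·25+14=139≡9 → j

mxoddnaj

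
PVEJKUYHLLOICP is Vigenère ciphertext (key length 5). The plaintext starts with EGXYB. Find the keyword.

LPHLJ

Subtract each crib letter from the matching ciphertext letter (mod 26):
P(15)−E(4)=11 → L
V(21)−G(6)=15 → P
E(4)−X(23)=-19≡7 → H
J(9)−Y(24)=-15≡11 → L
K(10)−B(1)=9 → J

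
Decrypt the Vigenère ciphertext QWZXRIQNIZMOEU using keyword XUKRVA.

Repeat the key across the ciphertext: XUKRVAXUKRVAXU
Q(16)−X(23): -7≡19 → T
W(22)−U(20): 2 → C
Z(25)−K(10): 15 → P
X(23)−R(17): 6 → G
R(17)−V(21): -4≡22 → W
I(8)−A(0): 8 → I
Q(16)−X(23): -7≡19 → T
N(13)−U(20): -7≡19 → T
I(8)−K(10): -2≡24 → Y
Z(25)−R(17): 8 → I
M(12)−V(21): -9≡17 → R
O(14)−A(0): 14 → O
E(4)−X(23): -19≡7 → H
U(20)−U(20): 0 → A

TCPGWITTYIROHA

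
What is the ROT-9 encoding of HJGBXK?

H(7): 7+9=16 → Q
J(9): 9+9=18 → S
G(6): 6+9=15 → P
B(1): 1+9=10 → K
X(23): 23+9=32≡6 → G
K(10): 10+9=19 → T

QSPKGT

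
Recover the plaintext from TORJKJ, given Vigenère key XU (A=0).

WUUPNP

Repeat the key across the ciphertext: XUXUXU
T(19)−X(23): -4≡22 → W
O(14)−U(20): -6≡20 → U
R(17)−X(23): -6≡20 → U
J(9)−U(20): -11≡15 → P
K(10)−X(23): -13≡13 → N
J(9)−U(20): -11≡15 → P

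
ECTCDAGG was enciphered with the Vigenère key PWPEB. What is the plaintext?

PGEYCLKR

Repeat the key across the ciphertext: PWPEBPWP
E(4)−P(15): -11≡15 → P
C(2)−W(22): -20≡6 → G
T(19)−P(15): 4 → E
C(2)−E(4): -2≡24 → Y
D(3)−B(1): 2 → C
A(0)−P(15): -15≡11 → L
G(6)−W(22): -16≡10 → K
G(6)−P(15): -9≡17 → R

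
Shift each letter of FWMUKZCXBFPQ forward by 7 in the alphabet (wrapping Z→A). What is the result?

F(5): 5+7=12 → M
W(22): 22+7=29≡3 → D
M(12): 12+7=19 → T
U(20): 20+7=27≡1 → B
K(10): 10+7=17 → R
Z(25): 25+7=32≡6 → G
C(2): 2+7=9 → J
X(23): 23+7=30≡4 → E
B(1): 1+7=8 → I
F(5): 5+7=12 → M
P(15): 15+7=22 → W
Q(16): 16+7=23 → X

MDTBRGJEIMWX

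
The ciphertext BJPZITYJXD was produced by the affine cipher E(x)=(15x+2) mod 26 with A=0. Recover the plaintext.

The inverse of 15 mod 26 is 7, since 15·7=105≡1. Apply D(y)=7·(y−2) mod 26:
B(1): 7·(1−2)=-7≡19 → T
J(9): 7·(9−2)=49≡23 → X
P(15): 7·(15−2)=91≡13 → N
Z(25): 7·(25−2)=161≡5 → F
I(8): 7·(8−2)=42≡16 → Q
T(19): 7·(19−2)=119≡15 → P
Y(24): 7·(24−2)=154≡24 → Y
J(9): 7·(9−2)=49≡23 → X
X(23): 7·(23−2)=147≡17 → R
D(3): 7·(3−2)=7 → H

TXNFQPYXRH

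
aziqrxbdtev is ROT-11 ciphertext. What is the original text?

poxfgmqsitk

a(0): 0−11=-11≡15 → p
z(25): 25−11=14 → o
i(8): 8−11=-3≡23 → x
q(16): 16−11=5 → f
r(17): 17−11=6 → g
x(23): 23−11=12 → m
b(1): 1−11=-10≡16 → q
d(3): 3−11=-8≡18 → s
t(19): 19−11=8 → i
e(4): 4−11=-7≡19 → t
v(21): 21−11=10 → k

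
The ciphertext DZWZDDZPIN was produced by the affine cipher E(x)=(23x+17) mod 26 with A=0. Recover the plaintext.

The inverse of 23 mod 26 is 17, since 23·17=391≡1. Apply D(y)=17·(y−17) mod 26:
D(3): 17·(3−17)=-238≡22 → W
Z(25): 17·(25−17)=136≡6 → G
W(22): 17·(22−17)=85≡7 → H
Z(25): 17·(25−17)=136≡6 → G
D(3): 17·(3−17)=-238≡22 → W
D(3): 17·(3−17)=-238≡22 → W
Z(25): 17·(25−17)=136≡6 → G
P(15): 17·(15−17)=-34≡18 → S
I(8): 17·(8−17)=-153≡3 → D
N(13): 17·(13−17)=-68≡10 → K

WGHGWWGSDK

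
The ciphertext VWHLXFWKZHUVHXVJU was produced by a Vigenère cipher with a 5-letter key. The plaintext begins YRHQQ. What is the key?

Subtract each crib letter from the matching ciphertext letter (mod 26):
V(21)−Y(24)=-3≡23 → X
W(22)−R(17)=5 → F
H(7)−H(7)=0 → A
L(11)−Q(16)=-5≡21 → V
X(23)−Q(16)=7 → H

XFAVH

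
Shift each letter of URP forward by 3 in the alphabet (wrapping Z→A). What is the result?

U(20): 20+3=23 → X
R(17): 17+3=20 → U
P(15): 15+3=18 → S

XUS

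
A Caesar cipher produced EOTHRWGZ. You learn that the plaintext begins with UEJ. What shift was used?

10

From the crib: E(4)−U(20)=-16≡10, so the shift is 10.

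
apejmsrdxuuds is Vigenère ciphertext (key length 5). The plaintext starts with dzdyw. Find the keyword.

xqblq

Subtract each crib letter from the matching ciphertext letter (mod 26):
a(0)−d(3)=-3≡23 → x
p(15)−z(25)=-10≡16 → q
e(4)−d(3)=1 → b
j(9)−y(24)=-15≡11 → l
m(12)−w(22)=-10≡16 → q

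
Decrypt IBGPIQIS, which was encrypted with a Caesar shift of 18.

I(8): 8−18=-10≡16 → Q
B(1): 1−18=-17≡9 → J
G(6): 6−18=-12≡14 → O
P(15): 15−18=-3≡23 → X
I(8): 8−18=-10≡16 → Q
Q(16): 16−18=-2≡24 → Y
I(8): 8−18=-10≡16 → Q
S(18): 18−18=0 → A

QJOXQYQA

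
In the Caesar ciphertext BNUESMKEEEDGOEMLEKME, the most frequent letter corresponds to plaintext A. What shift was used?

The most frequent ciphertext letter is E (appears 7 times).
E is position 4; A is position 0.
Shift = 4.

4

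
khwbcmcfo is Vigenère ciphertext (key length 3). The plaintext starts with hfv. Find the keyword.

dcb

Subtract each crib letter from the matching ciphertext letter (mod 26):
k(10)−h(7)=3 → d
h(7)−f(5)=2 → c
w(22)−v(21)=1 → b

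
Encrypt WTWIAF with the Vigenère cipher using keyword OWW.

Repeat the key across the message: OWWOWW
W(22)+O(14): 36≡10 → K
T(19)+W(22): 41≡15 → P
W(22)+W(22): 44≡18 → S
I(8)+O(14): 22 → W
A(0)+W(22): 22 → W
F(5)+W(22): 27≡1 → B

KPSWWB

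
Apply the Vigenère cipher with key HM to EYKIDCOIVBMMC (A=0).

LKRUKOVUCNTYJ

Repeat the key across the message: HMHMHMHMHMHMH
E(4)+H(7): 11 → L
Y(24)+M(12): 36≡10 → K
K(10)+H(7): 17 → R
I(8)+M(12): 20 → U
D(3)+H(7): 10 → K
C(2)+M(12): 14 → O
O(14)+H(7): 21 → V
I(8)+M(12): 20 → U
V(21)+H(7): 28≡2 → C
B(1)+M(12): 13 → N
M(12)+H(7): 19 → T
M(12)+M(12): 24 → Y
C(2)+H(7): 9 → J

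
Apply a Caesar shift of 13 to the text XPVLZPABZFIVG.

X(23): 23+13=36≡10 → K
P(15): 15+13=28≡2 → C
V(21): 21+13=34≡8 → I
L(11): 11+13=24 → Y
Z(25): 25+13=38≡12 → M
P(15): 15+13=28≡2 → C
A(0): 0+13=13 → N
B(1): 1+13=14 → O
Z(25): 25+13=38≡12 → M
F(5): 5+13=18 → S
I(8): 8+13=21 → V
V(21): 21+13=34≡8 → I
G(6): 6+13=19 → T

KCIYMCNOMSVIT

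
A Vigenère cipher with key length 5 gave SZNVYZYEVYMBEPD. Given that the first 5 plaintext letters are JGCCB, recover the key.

JTLTX

Subtract each crib letter from the matching ciphertext letter (mod 26):
S(18)−J(9)=9 → J
Z(25)−G(6)=19 → T
N(13)−C(2)=11 → L
V(21)−C(2)=19 → T
Y(24)−B(1)=23 → X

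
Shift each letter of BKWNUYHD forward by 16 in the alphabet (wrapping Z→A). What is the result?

B(1): 1+16=17 → R
K(10): 10+16=26≡0 → A
W(22): 22+16=38≡12 → M
N(13): 13+16=29≡3 → D
U(20): 20+16=36≡10 → K
Y(24): 24+16=40≡14 → O
H(7): 7+16=23 → X
D(3): 3+16=19 → T

RAMDKOXT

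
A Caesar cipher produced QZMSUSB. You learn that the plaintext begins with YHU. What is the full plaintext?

YHUACAJ

From the crib: Q(16)−Y(24)=-8≡18, so the shift is 18.
Subtract 18 from each ciphertext letter:
Q(16): 16−18=-2≡24 → Y
Z(25): 25−18=7 → H
M(12): 12−18=-6≡20 → U
S(18): 18−18=0 → A
U(20): 20−18=2 → C
S(18): 18−18=0 → A
B(1): 1−18=-17≡9 → J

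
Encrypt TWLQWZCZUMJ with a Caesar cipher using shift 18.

T(19): 19+18=37≡11 → L
W(22): 22+18=40≡14 → O
L(11): 11+18=29≡3 → D
Q(16): 16+18=34≡8 → I
W(22): 22+18=40≡14 → O
Z(25): 25+18=43≡17 → R
C(2): 2+18=20 → U
Z(25): 25+18=43≡17 → R
U(20): 20+18=38≡12 → M
M(12): 12+18=30≡4 → E
J(9): 9+18=27≡1 → B

LODIORURMEB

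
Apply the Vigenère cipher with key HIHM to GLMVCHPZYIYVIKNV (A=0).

NTTHJPWLFQFHPSUH

Repeat the key across the message: HIHMHIHMHIHMHIHM
G(6)+H(7): 13 → N
L(11)+I(8): 19 → T
M(12)+H(7): 19 → T
V(21)+M(12): 33≡7 → H
C(2)+H(7): 9 → J
H(7)+I(8): 15 → P
P(15)+H(7): 22 → W
Z(25)+M(12): 37≡11 → L
Y(24)+H(7): 31≡5 → F
I(8)+I(8): 16 → Q
Y(24)+H(7): 31≡5 → F
V(21)+M(12): 33≡7 → H
I(8)+H(7): 15 → P
K(10)+I(8): 18 → S
N(13)+H(7): 20 → U
V(21)+M(12): 33≡7 → H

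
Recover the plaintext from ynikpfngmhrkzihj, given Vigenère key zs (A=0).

Repeat the key across the ciphertext: zszszszszszszszs
y(24)−z(25): -1≡25 → z
n(13)−s(18): -5≡21 → v
i(8)−z(25): -17≡9 → j
k(10)−s(18): -8≡18 → s
p(15)−z(25): -10≡16 → q
f(5)−s(18): -13≡13 → n
n(13)−z(25): -12≡14 → o
g(6)−s(18): -12≡14 → o
m(12)−z(25): -13≡13 → n
h(7)−s(18): -11≡15 → p
r(17)−z(25): -8≡18 → s
k(10)−s(18): -8≡18 → s
z(25)−z(25): 0 → a
i(8)−s(18): -10≡16 → q
h(7)−z(25): -18≡8 → i
j(9)−s(18): -9≡17 → r

zvjsqnoonpssaqir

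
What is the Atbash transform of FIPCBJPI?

F(5) → U(20)
I(8) → R(17)
P(15) → K(10)
C(2) → X(23)
B(1) → Y(24)
J(9) → Q(16)
P(15) → K(10)
I(8) → R(17)

URKXYQKR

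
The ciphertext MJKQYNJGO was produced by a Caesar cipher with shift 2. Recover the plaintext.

KHIOWLHEM

M(12): 12−2=10 → K
J(9): 9−2=7 → H
K(10): 10−2=8 → I
Q(16): 16−2=14 → O
Y(24): 24−2=22 → W
N(13): 13−2=11 → L
J(9): 9−2=7 → H
G(6): 6−2=4 → E
O(14): 14−2=12 → M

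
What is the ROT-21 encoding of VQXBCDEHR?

V(21): 21+21=42≡16 → Q
Q(16): 16+21=37≡11 → L
X(23): 23+21=44≡18 → S
B(1): 1+21=22 → W
C(2): 2+21=23 → X
D(3): 3+21=24 → Y
E(4): 4+21=25 → Z
H(7): 7+21=28≡2 → C
R(17): 17+21=38≡12 → M

QLSWXYZCM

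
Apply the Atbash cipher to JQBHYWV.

J(9) → Q(16)
Q(16) → J(9)
B(1) → Y(24)
H(7) → S(18)
Y(24) → B(1)
W(22) → D(3)
V(21) → E(4)

QJYSBDE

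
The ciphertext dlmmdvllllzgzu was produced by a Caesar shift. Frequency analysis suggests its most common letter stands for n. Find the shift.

24

The most frequent ciphertext letter is l (appears 5 times).
l is position 11; n is position 13.
Shift = -2≡24.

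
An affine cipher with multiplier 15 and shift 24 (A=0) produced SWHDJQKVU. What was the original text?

The inverse of 15 mod 26 is 7, since 15·7=105≡1. Apply D(y)=7·(y−24) mod 26:
S(18): 7·(18−24)=-42≡10 → K
W(22): 7·(22−24)=-14≡12 → M
H(7): 7·(7−24)=-119≡11 → L
D(3): 7·(3−24)=-147≡9 → J
J(9): 7·(9−24)=-105≡25 → Z
Q(16): 7·(16−24)=-56≡22 → W
K(10): 7·(10−24)=-98≡6 → G
V(21): 7·(21−24)=-21≡5 → F
U(20): 7·(20−24)=-28≡24 → Y

KMLJZWGFY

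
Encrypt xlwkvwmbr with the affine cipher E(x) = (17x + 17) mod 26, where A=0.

swbfkbniu

x(23): 17·23+17=408≡18 → s
l(11): 17·11+17=204≡22 → w
w(22): 17·22+17=391≡1 → b
k(10): 17·10+17=187≡5 → f
v(21): 17·21+17=374≡10 → k
w(22): 17·22+17=391≡1 → b
m(12): 17·12+17=221≡13 → n
b(1): 17·1+17=34≡8 → i
r(17): 17·17+17=306≡20 → u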